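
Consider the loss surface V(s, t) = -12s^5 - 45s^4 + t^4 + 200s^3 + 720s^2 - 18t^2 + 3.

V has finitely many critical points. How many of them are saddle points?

6

V separates as a function of s plus a function of t, so ∇V=0 decouples.
∂V/∂s = -60s(s - 3)(s + 2)(s + 4) = 0 at s ∈ {-4, -2, 0, 3}; ∂V/∂t = 4t(t - 3)(t + 3) = 0 at t ∈ {-3, 0, 3}.
The Hessian is diagonal: diag(V_ss, V_tt). Second derivatives: V_ss(-4)=3360, V_ss(-2)=-1200, V_ss(0)=1440, V_ss(3)=-6300; V_tt(-3)=72, V_tt(0)=-36, V_tt(3)=72.
Saddle points occur where the two diagonal entries have opposite signs: (-4, 0), (-2, -3), (-2, 3), (0, 0), (3, -3), (3, 3). Count: 6.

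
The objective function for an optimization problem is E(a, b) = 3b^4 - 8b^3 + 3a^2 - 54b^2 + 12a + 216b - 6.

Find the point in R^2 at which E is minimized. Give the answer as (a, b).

(-2, -3)

E(a,b) separates as P(a) + Q(b) − 6, so its minimum is min P + min Q − 6.
P'(a) = 6a + 12 vanishes at a ∈ {-2}; Q'(b) = 12(b - 3)(b - 2)(b + 3) vanishes at b ∈ {-3, 2, 3}.
Local minima of P (where P''>0): P(-2)=-12. Local minima of Q: Q(-3)=-675, Q(3)=189.
So the global minimum of E is P(-2) + Q(-3) − 6 = -12 − 675 − 6 = -693, attained at (-2, -3).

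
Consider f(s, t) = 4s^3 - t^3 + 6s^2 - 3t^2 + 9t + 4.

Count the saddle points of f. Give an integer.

f separates as a function of s plus a function of t, so ∇f=0 decouples.
∂f/∂s = 12s(s + 1) = 0 at s ∈ {-1, 0}; ∂f/∂t = -3(t - 1)(t + 3) = 0 at t ∈ {-3, 1}.
The Hessian is diagonal: diag(f_ss, f_tt). Second derivatives: f_ss(-1)=-12, f_ss(0)=12; f_tt(-3)=12, f_tt(1)=-12.
Saddle points occur where the two diagonal entries have opposite signs: (-1, -3), (0, 1). Count: 2.

2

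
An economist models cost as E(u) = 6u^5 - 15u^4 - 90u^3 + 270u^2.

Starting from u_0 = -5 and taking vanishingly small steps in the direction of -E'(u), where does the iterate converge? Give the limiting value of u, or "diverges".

diverges

E'(u) = 30u(u - 3)(u - 2)(u + 3), so E'(-5) = 16800.
Gradient descent moves in the -E' direction, i.e. u is decreasing.
There is no critical point below u=-5, and E' keeps the same sign, so the iterate runs off to −∞.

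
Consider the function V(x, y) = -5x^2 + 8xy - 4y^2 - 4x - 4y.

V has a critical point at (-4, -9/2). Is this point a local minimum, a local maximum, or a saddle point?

The Hessian of V is constant: H = [[-10, 8], [8, -8]].
det(H) = (-10)·(-8) − 8² = 16.
det(H) > 0 and tr(H) = -18 < 0, so H is negative definite and the point is a local maximum.

local maximum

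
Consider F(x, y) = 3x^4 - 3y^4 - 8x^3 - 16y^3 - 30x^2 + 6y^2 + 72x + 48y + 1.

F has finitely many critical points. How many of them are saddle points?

5

F separates as a function of x plus a function of y, so ∇F=0 decouples.
∂F/∂x = 12(x - 3)(x - 1)(x + 2) = 0 at x ∈ {-2, 1, 3}; ∂F/∂y = -12(y - 1)(y + 1)(y + 4) = 0 at y ∈ {-4, -1, 1}.
The Hessian is diagonal: diag(F_xx, F_yy). Second derivatives: F_xx(-2)=180, F_xx(1)=-72, F_xx(3)=120; F_yy(-4)=-180, F_yy(-1)=72, F_yy(1)=-120.
Saddle points occur where the two diagonal entries have opposite signs: (-2, -4), (-2, 1), (1, -1), (3, -4), (3, 1). Count: 5.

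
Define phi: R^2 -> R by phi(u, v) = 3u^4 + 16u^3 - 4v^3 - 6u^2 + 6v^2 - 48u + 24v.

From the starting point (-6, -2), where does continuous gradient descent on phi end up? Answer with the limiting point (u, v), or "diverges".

(-4, -1)

phi is separable, so gradient descent decouples: u follows -∂phi/∂u, v follows -∂phi/∂v.
∂phi/∂u = 12(u - 1)(u + 1)(u + 4); at u=-6 this is -840, so u increases.
∂phi/∂v = -12(v - 2)(v + 1); at v=-2 this is -48, so v increases.
u converges to its nearest critical value -4 (a local min of the u-part); v converges to -1. The iterate converges to (-4, -1).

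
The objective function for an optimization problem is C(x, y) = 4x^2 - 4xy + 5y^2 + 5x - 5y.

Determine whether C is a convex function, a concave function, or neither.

convex

C is quadratic, so its Hessian is the constant matrix H = [[8, -4], [-4, 10]].
det(H) = 64, tr(H) = 18.
det(H) > 0 and tr(H) > 0, so H is positive definite everywhere: convex.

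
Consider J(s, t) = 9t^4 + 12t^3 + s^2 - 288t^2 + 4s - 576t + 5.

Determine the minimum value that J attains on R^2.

J(s,t) separates as P(s) + Q(t) + 5, so its minimum is min P + min Q + 5.
P'(s) = 2s + 4 vanishes at s ∈ {-2}; Q'(t) = 36(t - 4)(t + 1)(t + 4) vanishes at t ∈ {-4, -1, 4}.
Local minima of P (where P''>0): P(-2)=-4. Local minima of Q: Q(-4)=-768, Q(4)=-3840.
So the global minimum of J is P(-2) + Q(4) + 5 = -4 − 3840 + 5 = -3839, attained at (-2, 4).

-3839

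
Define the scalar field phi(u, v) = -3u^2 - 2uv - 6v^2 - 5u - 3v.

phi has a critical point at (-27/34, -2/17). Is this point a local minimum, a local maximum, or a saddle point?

local maximum

The Hessian of phi is constant: H = [[-6, -2], [-2, -12]].
det(H) = (-6)·(-12) − (-2)² = 68.
det(H) > 0 and tr(H) = -18 < 0, so H is negative definite and the point is a local maximum.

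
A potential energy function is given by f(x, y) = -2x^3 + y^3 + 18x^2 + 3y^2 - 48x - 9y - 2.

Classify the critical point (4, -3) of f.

local maximum

The mixed partial ∂²f/∂x∂y is 0, so the Hessian at any point is diag(f_xx, f_yy) = diag(12(-x + 3), 6(y + 1)).
At (4, -3): H = diag(-12, -12).
Both eigenvalues are negative, so H is negative definite: a local maximum.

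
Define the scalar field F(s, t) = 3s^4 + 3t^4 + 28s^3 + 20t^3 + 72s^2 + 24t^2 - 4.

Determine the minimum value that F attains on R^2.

F(s,t) separates as P(s) + Q(t) − 4, so its minimum is min P + min Q − 4.
P'(s) = 12s(s + 3)(s + 4) vanishes at s ∈ {-4, -3, 0}; Q'(t) = 12t(t + 1)(t + 4) vanishes at t ∈ {-4, -1, 0}.
Local minima of P (where P''>0): P(-4)=128, P(0)=0. Local minima of Q: Q(-4)=-128, Q(0)=0.
So the global minimum of F is P(0) + Q(-4) − 4 = 0 − 128 − 4 = -132, attained at (0, -4).

-132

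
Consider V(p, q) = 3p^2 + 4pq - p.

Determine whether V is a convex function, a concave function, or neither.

V is quadratic, so its Hessian is the constant matrix H = [[6, 4], [4, 0]].
det(H) = -16, tr(H) = 6.
det(H) < 0, so H is indefinite: neither convex nor concave.

neither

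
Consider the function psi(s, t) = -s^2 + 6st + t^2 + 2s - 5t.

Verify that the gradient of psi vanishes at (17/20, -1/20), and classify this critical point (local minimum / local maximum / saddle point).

∇psi = (-2s + 6t + 2, 6s + 2t - 5); substituting (17/20, -1/20) gives ∇psi = (0, 0), so (17/20, -1/20) is indeed a critical point.
The Hessian of psi is constant: H = [[-2, 6], [6, 2]].
det(H) = (-2)·2 − 6² = -40.
Since det(H) < 0, H is indefinite and the critical point is a saddle point.

saddle point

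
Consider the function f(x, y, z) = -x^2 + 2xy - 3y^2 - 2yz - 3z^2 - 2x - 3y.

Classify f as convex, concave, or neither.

f is quadratic, so its Hessian is the constant matrix H = [[-2, 2, 0], [2, -6, -2], [0, -2, -6]].
Leading principal minors: -2, 8, -40.
Signs alternate −, +, − ⇒ H ≺ 0 ⇒ concave.

concave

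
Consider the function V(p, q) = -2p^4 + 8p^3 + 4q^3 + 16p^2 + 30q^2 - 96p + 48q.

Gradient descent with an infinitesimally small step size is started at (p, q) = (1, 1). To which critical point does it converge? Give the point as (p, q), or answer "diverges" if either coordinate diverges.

V is separable, so gradient descent decouples: p follows -∂V/∂p, q follows -∂V/∂q.
∂V/∂p = -8(p - 3)(p - 2)(p + 2); at p=1 this is -48, so p increases.
∂V/∂q = 12(q + 1)(q + 4); at q=1 this is 120, so q decreases.
p converges to its nearest critical value 2 (a local min of the p-part); q converges to -1. The iterate converges to (2, -1).

(2, -1)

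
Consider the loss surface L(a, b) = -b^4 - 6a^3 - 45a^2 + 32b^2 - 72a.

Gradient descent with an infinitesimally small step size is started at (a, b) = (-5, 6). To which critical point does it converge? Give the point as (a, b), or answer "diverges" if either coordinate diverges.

diverges

L is separable, so gradient descent decouples: a follows -∂L/∂a, b follows -∂L/∂b.
∂L/∂a = -18(a + 1)(a + 4); at a=-5 this is -72, so a increases.
∂L/∂b = -4b(b - 4)(b + 4); at b=6 this is -480, so b increases.
The b-coordinate has no critical point in that direction and runs off to infinity.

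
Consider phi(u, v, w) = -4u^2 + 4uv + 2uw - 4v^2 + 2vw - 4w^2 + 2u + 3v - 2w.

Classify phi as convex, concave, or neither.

concave

phi is quadratic, so its Hessian is the constant matrix H = [[-8, 4, 2], [4, -8, 2], [2, 2, -8]].
Leading principal minors: -8, 48, -288.
Signs alternate −, +, − ⇒ H ≺ 0 ⇒ concave.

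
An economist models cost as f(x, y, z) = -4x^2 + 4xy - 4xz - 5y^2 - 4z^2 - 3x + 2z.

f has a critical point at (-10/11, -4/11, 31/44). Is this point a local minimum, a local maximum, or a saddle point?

The Hessian is constant: H = [[-8, 4, -4], [4, -10, 0], [-4, 0, -8]].
Leading principal minors: Δ₁ = -8, Δ₂ = 64, Δ₃ = -352.
The minors alternate sign starting negative (−, +, −), so H is negative definite: a local maximum.

local maximum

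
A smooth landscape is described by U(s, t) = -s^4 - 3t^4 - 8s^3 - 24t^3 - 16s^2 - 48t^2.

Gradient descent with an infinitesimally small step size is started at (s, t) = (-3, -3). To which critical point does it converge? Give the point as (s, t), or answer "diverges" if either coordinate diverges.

(-2, -2)

U is separable, so gradient descent decouples: s follows -∂U/∂s, t follows -∂U/∂t.
∂U/∂s = -4s(s + 2)(s + 4); at s=-3 this is -12, so s increases.
∂U/∂t = -12t(t + 2)(t + 4); at t=-3 this is -36, so t increases.
s converges to its nearest critical value -2 (a local min of the s-part); t converges to -2. The iterate converges to (-2, -2).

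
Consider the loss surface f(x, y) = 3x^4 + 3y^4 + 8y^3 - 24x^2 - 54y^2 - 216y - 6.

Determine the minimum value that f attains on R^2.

-729

f(x,y) separates as P(x) + Q(y) − 6, so its minimum is min P + min Q − 6.
P'(x) = 12x(x - 2)(x + 2) vanishes at x ∈ {-2, 0, 2}; Q'(y) = 12(y - 3)(y + 2)(y + 3) vanishes at y ∈ {-3, -2, 3}.
Local minima of P (where P''>0): P(-2)=-48, P(2)=-48. Local minima of Q: Q(-3)=189, Q(3)=-675.
So the global minimum of f is P(-2) + Q(3) − 6 = -48 − 675 − 6 = -729, attained at (-2, 3).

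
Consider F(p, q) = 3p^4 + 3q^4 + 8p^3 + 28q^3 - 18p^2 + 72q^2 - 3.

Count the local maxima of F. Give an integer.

F separates as a function of p plus a function of q, so ∇F=0 decouples.
∂F/∂p = 12p(p - 1)(p + 3) = 0 at p ∈ {-3, 0, 1}; ∂F/∂q = 12q(q + 3)(q + 4) = 0 at q ∈ {-4, -3, 0}.
The Hessian is diagonal: diag(F_pp, F_qq). Second derivatives: F_pp(-3)=144, F_pp(0)=-36, F_pp(1)=48; F_qq(-4)=48, F_qq(-3)=-36, F_qq(0)=144.
Local maxima occur where both diagonal entries negative: (0, -3). Count: 1.

1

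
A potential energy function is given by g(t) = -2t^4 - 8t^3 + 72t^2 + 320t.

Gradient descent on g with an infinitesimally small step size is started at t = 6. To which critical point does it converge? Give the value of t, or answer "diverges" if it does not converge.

g'(t) = -8(t - 4)(t + 2)(t + 5), so g'(6) = -1408.
Gradient descent moves in the -g' direction, i.e. t is increasing.
There is no critical point above t=6, and g' keeps the same sign, so the iterate runs off to +∞.

diverges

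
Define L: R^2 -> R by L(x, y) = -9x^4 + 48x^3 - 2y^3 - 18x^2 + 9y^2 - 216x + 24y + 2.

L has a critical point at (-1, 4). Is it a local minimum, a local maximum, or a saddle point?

The mixed partial ∂²L/∂x∂y is 0, so the Hessian at any point is diag(L_xx, L_yy) = diag(36(-3x^2 + 8x - 1), 6(-2y + 3)).
At (-1, 4): H = diag(-432, -30).
Both eigenvalues are negative, so H is negative definite: a local maximum.

local maximum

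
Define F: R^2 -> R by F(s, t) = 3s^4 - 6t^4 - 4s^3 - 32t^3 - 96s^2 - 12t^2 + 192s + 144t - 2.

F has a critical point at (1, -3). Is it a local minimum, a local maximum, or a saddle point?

local maximum

The mixed partial ∂²F/∂s∂t is 0, so the Hessian at any point is diag(F_ss, F_tt) = diag(12(3s^2 - 2s - 16), -24(3t^2 + 8t + 1)).
At (1, -3): H = diag(-180, -96).
Both eigenvalues are negative, so H is negative definite: a local maximum.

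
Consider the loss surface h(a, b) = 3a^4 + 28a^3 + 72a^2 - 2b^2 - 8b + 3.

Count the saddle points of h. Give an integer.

h separates as a function of a plus a function of b, so ∇h=0 decouples.
∂h/∂a = 12a(a + 3)(a + 4) = 0 at a ∈ {-4, -3, 0}; ∂h/∂b = -4(b + 2) = 0 at b ∈ {-2}.
The Hessian is diagonal: diag(h_aa, h_bb). Second derivatives: h_aa(-4)=48, h_aa(-3)=-36, h_aa(0)=144; h_bb(-2)=-4.
Saddle points occur where the two diagonal entries have opposite signs: (-4, -2), (0, -2). Count: 2.

2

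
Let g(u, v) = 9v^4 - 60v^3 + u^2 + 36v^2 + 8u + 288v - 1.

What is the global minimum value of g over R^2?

-200

g(u,v) separates as P(u) + Q(v) − 1, so its minimum is min P + min Q − 1.
P'(u) = 2u + 8 vanishes at u ∈ {-4}; Q'(v) = 36(v - 4)(v - 2)(v + 1) vanishes at v ∈ {-1, 2, 4}.
Local minima of P (where P''>0): P(-4)=-16. Local minima of Q: Q(-1)=-183, Q(4)=192.
So the global minimum of g is P(-4) + Q(-1) − 1 = -16 − 183 − 1 = -200, attained at (-4, -1).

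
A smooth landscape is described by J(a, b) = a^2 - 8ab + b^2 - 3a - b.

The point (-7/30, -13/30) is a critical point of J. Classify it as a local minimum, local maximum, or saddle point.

saddle point

The Hessian of J is constant: H = [[2, -8], [-8, 2]].
det(H) = 2·2 − (-8)² = -60.
Since det(H) < 0, H is indefinite and the critical point is a saddle point.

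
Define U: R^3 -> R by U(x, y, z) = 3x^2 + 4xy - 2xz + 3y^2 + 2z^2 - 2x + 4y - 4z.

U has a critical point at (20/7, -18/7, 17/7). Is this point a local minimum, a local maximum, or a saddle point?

local minimum

The Hessian is constant: H = [[6, 4, -2], [4, 6, 0], [-2, 0, 4]].
Leading principal minors: Δ₁ = 6, Δ₂ = 20, Δ₃ = 56.
All leading minors are positive, so H is positive definite: a local minimum.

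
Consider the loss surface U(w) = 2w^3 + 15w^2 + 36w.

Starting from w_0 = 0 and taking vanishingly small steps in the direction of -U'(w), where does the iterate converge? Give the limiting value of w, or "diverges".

U'(w) = 6(w + 2)(w + 3), so U'(0) = 36.
Gradient descent moves in the -U' direction, i.e. w is decreasing.
The nearest critical point in that direction is w = -2, where U'' = 6 > 0 (a local minimum). The iterate converges there.

-2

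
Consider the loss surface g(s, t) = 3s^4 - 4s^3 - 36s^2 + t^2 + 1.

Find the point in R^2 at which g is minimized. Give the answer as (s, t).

g(s,t) separates as P(s) + Q(t) + 1, so its minimum is min P + min Q + 1.
P'(s) = 12s(s - 3)(s + 2) vanishes at s ∈ {-2, 0, 3}; Q'(t) = 2t vanishes at t ∈ {0}.
Local minima of P (where P''>0): P(-2)=-64, P(3)=-189. Local minima of Q: Q(0)=0.
So the global minimum of g is P(3) + Q(0) + 1 = -189 + 0 + 1 = -188, attained at (3, 0).

(3, 0)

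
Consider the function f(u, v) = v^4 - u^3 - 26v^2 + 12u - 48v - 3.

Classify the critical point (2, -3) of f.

The mixed partial ∂²f/∂u∂v is 0, so the Hessian at any point is diag(f_uu, f_vv) = diag(-6u, 4(3v^2 - 13)).
At (2, -3): H = diag(-12, 56).
The eigenvalues have opposite signs, so H is indefinite: a saddle point.

saddle point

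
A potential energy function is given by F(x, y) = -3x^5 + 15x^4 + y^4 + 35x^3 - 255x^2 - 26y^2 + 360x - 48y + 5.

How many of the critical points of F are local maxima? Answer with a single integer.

2

F separates as a function of x plus a function of y, so ∇F=0 decouples.
∂F/∂x = -15(x - 4)(x - 2)(x - 1)(x + 3) = 0 at x ∈ {-3, 1, 2, 4}; ∂F/∂y = 4(y - 4)(y + 1)(y + 3) = 0 at y ∈ {-3, -1, 4}.
The Hessian is diagonal: diag(F_xx, F_yy). Second derivatives: F_xx(-3)=2100, F_xx(1)=-180, F_xx(2)=150, F_xx(4)=-630; F_yy(-3)=56, F_yy(-1)=-40, F_yy(4)=140.
Local maxima occur where both diagonal entries negative: (1, -1), (4, -1). Count: 2.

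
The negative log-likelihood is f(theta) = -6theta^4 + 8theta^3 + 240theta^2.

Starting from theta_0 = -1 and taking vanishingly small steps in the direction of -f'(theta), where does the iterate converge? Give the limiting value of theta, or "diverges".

0

f'(theta) = -24theta(theta - 5)(theta + 4), so f'(-1) = -432.
Gradient descent moves in the -f' direction, i.e. theta is increasing.
The nearest critical point in that direction is theta = 0, where f'' = 480 > 0 (a local minimum). The iterate converges there.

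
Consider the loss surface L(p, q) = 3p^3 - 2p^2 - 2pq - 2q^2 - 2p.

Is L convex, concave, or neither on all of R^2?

The term 3p^3 is cubic, so the Hessian is not constant.
∂²L/∂p² = 18p - 4, which takes both signs as p varies (negative for sufficiently negative p). A diagonal entry of the Hessian changing sign means the Hessian is neither positive- nor negative-semidefinite on all of R^2.

neither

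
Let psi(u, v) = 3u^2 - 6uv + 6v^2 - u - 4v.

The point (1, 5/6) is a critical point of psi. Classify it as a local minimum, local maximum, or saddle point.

local minimum

The Hessian of psi is constant: H = [[6, -6], [-6, 12]].
det(H) = 6·12 − (-6)² = 36.
det(H) > 0 and tr(H) = 18 > 0, so H is positive definite and the point is a local minimum.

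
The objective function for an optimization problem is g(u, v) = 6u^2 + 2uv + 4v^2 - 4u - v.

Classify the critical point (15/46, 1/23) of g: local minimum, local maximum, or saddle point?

local minimum

The Hessian of g is constant: H = [[12, 2], [2, 8]].
det(H) = 12·8 − 2² = 92.
det(H) > 0 and tr(H) = 20 > 0, so H is positive definite and the point is a local minimum.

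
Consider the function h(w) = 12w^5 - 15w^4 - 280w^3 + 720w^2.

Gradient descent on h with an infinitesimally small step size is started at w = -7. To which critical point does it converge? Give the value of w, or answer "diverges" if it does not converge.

diverges

h'(w) = 60w(w - 3)(w - 2)(w + 4), so h'(-7) = 113400.
Gradient descent moves in the -h' direction, i.e. w is decreasing.
There is no critical point below w=-7, and h' keeps the same sign, so the iterate runs off to −∞.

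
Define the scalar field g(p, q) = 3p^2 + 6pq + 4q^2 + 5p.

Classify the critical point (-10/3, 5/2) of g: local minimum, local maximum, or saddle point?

The Hessian of g is constant: H = [[6, 6], [6, 8]].
det(H) = 6·8 − 6² = 12.
det(H) > 0 and tr(H) = 14 > 0, so H is positive definite and the point is a local minimum.

local minimum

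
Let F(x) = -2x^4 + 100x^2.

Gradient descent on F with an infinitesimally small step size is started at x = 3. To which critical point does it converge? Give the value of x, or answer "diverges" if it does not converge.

0

F'(x) = -8x(x - 5)(x + 5), so F'(3) = 384.
Gradient descent moves in the -F' direction, i.e. x is decreasing.
The nearest critical point in that direction is x = 0, where F'' = 200 > 0 (a local minimum). The iterate converges there.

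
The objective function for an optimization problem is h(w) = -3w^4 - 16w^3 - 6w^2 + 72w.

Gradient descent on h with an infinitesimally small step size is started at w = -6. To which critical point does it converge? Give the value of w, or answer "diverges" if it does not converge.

h'(w) = -12(w - 1)(w + 2)(w + 3), so h'(-6) = 1008.
Gradient descent moves in the -h' direction, i.e. w is decreasing.
There is no critical point below w=-6, and h' keeps the same sign, so the iterate runs off to −∞.

diverges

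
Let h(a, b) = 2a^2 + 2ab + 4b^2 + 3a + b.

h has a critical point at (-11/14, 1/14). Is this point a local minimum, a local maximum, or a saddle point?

The Hessian of h is constant: H = [[4, 2], [2, 8]].
det(H) = 4·8 − 2² = 28.
det(H) > 0 and tr(H) = 12 > 0, so H is positive definite and the point is a local minimum.

local minimum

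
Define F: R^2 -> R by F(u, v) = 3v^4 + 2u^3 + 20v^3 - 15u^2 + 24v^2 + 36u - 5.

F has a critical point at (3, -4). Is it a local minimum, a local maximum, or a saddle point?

The mixed partial ∂²F/∂u∂v is 0, so the Hessian at any point is diag(F_uu, F_vv) = diag(6(2u - 5), 12(3v^2 + 10v + 4)).
At (3, -4): H = diag(6, 144).
Both eigenvalues are positive, so H is positive definite: a local minimum.

local minimum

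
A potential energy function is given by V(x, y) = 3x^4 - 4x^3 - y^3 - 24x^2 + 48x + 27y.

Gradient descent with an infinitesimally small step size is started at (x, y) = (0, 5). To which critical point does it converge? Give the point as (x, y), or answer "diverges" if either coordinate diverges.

V is separable, so gradient descent decouples: x follows -∂V/∂x, y follows -∂V/∂y.
∂V/∂x = 12(x - 2)(x - 1)(x + 2); at x=0 this is 48, so x decreases.
∂V/∂y = -3(y - 3)(y + 3); at y=5 this is -48, so y increases.
The y-coordinate has no critical point in that direction and runs off to infinity.

diverges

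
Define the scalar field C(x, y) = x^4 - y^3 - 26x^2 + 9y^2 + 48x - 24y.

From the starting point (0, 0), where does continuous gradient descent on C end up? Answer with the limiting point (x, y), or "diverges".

(-4, 2)

C is separable, so gradient descent decouples: x follows -∂C/∂x, y follows -∂C/∂y.
∂C/∂x = 4(x - 3)(x - 1)(x + 4); at x=0 this is 48, so x decreases.
∂C/∂y = -3(y - 4)(y - 2); at y=0 this is -24, so y increases.
x converges to its nearest critical value -4 (a local min of the x-part); y converges to 2. The iterate converges to (-4, 2).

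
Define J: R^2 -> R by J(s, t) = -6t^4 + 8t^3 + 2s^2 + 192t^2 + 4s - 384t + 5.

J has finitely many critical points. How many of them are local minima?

J separates as a function of s plus a function of t, so ∇J=0 decouples.
∂J/∂s = 4(s + 1) = 0 at s ∈ {-1}; ∂J/∂t = -24(t - 4)(t - 1)(t + 4) = 0 at t ∈ {-4, 1, 4}.
The Hessian is diagonal: diag(J_ss, J_tt). Second derivatives: J_ss(-1)=4; J_tt(-4)=-960, J_tt(1)=360, J_tt(4)=-576.
Local minima occur where both diagonal entries positive: (-1, 1). Count: 1.

1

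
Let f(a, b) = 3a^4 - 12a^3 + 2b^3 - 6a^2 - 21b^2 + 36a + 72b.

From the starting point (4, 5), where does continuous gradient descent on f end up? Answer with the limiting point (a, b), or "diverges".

f is separable, so gradient descent decouples: a follows -∂f/∂a, b follows -∂f/∂b.
∂f/∂a = 12(a - 3)(a - 1)(a + 1); at a=4 this is 180, so a decreases.
∂f/∂b = 6(b - 4)(b - 3); at b=5 this is 12, so b decreases.
a converges to its nearest critical value 3 (a local min of the a-part); b converges to 4. The iterate converges to (3, 4).

(3, 4)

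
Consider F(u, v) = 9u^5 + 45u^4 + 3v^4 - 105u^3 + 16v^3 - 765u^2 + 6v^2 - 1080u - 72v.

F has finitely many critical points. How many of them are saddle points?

6

F separates as a function of u plus a function of v, so ∇F=0 decouples.
∂F/∂u = 45(u - 3)(u + 1)(u + 2)(u + 4) = 0 at u ∈ {-4, -2, -1, 3}; ∂F/∂v = 12(v - 1)(v + 2)(v + 3) = 0 at v ∈ {-3, -2, 1}.
The Hessian is diagonal: diag(F_uu, F_vv). Second derivatives: F_uu(-4)=-1890, F_uu(-2)=450, F_uu(-1)=-540, F_uu(3)=6300; F_vv(-3)=48, F_vv(-2)=-36, F_vv(1)=144.
Saddle points occur where the two diagonal entries have opposite signs: (-4, -3), (-4, 1), (-2, -2), (-1, -3), (-1, 1), (3, -2). Count: 6.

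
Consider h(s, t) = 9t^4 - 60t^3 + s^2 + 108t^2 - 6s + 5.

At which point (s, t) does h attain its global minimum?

(3, 0)

h(s,t) separates as P(s) + Q(t) + 5, so its minimum is min P + min Q + 5.
P'(s) = 2s - 6 vanishes at s ∈ {3}; Q'(t) = 36t(t - 3)(t - 2) vanishes at t ∈ {0, 2, 3}.
Local minima of P (where P''>0): P(3)=-9. Local minima of Q: Q(0)=0, Q(3)=81.
So the global minimum of h is P(3) + Q(0) + 5 = -9 + 0 + 5 = -4, attained at (3, 0).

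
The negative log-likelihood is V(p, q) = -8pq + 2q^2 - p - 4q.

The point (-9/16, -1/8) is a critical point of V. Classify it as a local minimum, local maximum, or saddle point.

The Hessian of V is constant: H = [[0, -8], [-8, 4]].
det(H) = 0·4 − (-8)² = -64.
Since det(H) < 0, H is indefinite and the critical point is a saddle point.

saddle point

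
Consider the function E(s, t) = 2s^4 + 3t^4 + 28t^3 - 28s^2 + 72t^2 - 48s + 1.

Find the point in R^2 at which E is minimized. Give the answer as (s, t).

(3, 0)

E(s,t) separates as P(s) + Q(t) + 1, so its minimum is min P + min Q + 1.
P'(s) = 8(s - 3)(s + 1)(s + 2) vanishes at s ∈ {-2, -1, 3}; Q'(t) = 12t(t + 3)(t + 4) vanishes at t ∈ {-4, -3, 0}.
Local minima of P (where P''>0): P(-2)=16, P(3)=-234. Local minima of Q: Q(-4)=128, Q(0)=0.
So the global minimum of E is P(3) + Q(0) + 1 = -234 + 0 + 1 = -233, attained at (3, 0).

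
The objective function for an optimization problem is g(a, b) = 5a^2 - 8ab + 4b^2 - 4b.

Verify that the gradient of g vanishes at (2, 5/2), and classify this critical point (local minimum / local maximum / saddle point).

local minimum

∇g = (10a - 8b, -8a + 8b - 4); substituting (2, 5/2) gives ∇g = (0, 0), so (2, 5/2) is indeed a critical point.
The Hessian of g is constant: H = [[10, -8], [-8, 8]].
det(H) = 10·8 − (-8)² = 16.
det(H) > 0 and tr(H) = 18 > 0, so H is positive definite and the point is a local minimum.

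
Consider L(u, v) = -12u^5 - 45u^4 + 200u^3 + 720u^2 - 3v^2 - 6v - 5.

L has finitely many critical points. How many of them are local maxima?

L separates as a function of u plus a function of v, so ∇L=0 decouples.
∂L/∂u = -60u(u - 3)(u + 2)(u + 4) = 0 at u ∈ {-4, -2, 0, 3}; ∂L/∂v = -6(v + 1) = 0 at v ∈ {-1}.
The Hessian is diagonal: diag(L_uu, L_vv). Second derivatives: L_uu(-4)=3360, L_uu(-2)=-1200, L_uu(0)=1440, L_uu(3)=-6300; L_vv(-1)=-6.
Local maxima occur where both diagonal entries negative: (-2, -1), (3, -1). Count: 2.

2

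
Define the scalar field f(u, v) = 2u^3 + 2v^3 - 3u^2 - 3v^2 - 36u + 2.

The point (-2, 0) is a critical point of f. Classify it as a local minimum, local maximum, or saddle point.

The mixed partial ∂²f/∂u∂v is 0, so the Hessian at any point is diag(f_uu, f_vv) = diag(6(2u - 1), 6(2v - 1)).
At (-2, 0): H = diag(-30, -6).
Both eigenvalues are negative, so H is negative definite: a local maximum.

local maximum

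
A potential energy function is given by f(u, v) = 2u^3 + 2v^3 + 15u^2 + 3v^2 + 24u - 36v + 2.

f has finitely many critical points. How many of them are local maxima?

1

f separates as a function of u plus a function of v, so ∇f=0 decouples.
∂f/∂u = 6(u + 1)(u + 4) = 0 at u ∈ {-4, -1}; ∂f/∂v = 6(v - 2)(v + 3) = 0 at v ∈ {-3, 2}.
The Hessian is diagonal: diag(f_uu, f_vv). Second derivatives: f_uu(-4)=-18, f_uu(-1)=18; f_vv(-3)=-30, f_vv(2)=30.
Local maxima occur where both diagonal entries negative: (-4, -3). Count: 1.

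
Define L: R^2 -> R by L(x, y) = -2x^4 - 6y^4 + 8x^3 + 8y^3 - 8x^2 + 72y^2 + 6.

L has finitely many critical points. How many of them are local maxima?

L separates as a function of x plus a function of y, so ∇L=0 decouples.
∂L/∂x = -8x(x - 2)(x - 1) = 0 at x ∈ {0, 1, 2}; ∂L/∂y = -24y(y - 3)(y + 2) = 0 at y ∈ {-2, 0, 3}.
The Hessian is diagonal: diag(L_xx, L_yy). Second derivatives: L_xx(0)=-16, L_xx(1)=8, L_xx(2)=-16; L_yy(-2)=-240, L_yy(0)=144, L_yy(3)=-360.
Local maxima occur where both diagonal entries negative: (0, -2), (0, 3), (2, -2), (2, 3). Count: 4.

4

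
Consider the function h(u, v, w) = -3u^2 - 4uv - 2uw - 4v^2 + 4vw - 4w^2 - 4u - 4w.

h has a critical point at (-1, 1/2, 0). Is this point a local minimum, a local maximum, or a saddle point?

local maximum

The Hessian is constant: H = [[-6, -4, -2], [-4, -8, 4], [-2, 4, -8]].
Leading principal minors: Δ₁ = -6, Δ₂ = 32, Δ₃ = -64.
The minors alternate sign starting negative (−, +, −), so H is negative definite: a local maximum.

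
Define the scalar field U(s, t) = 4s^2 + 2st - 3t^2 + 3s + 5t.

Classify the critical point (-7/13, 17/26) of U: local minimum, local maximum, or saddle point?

The Hessian of U is constant: H = [[8, 2], [2, -6]].
det(H) = 8·(-6) − 2² = -52.
Since det(H) < 0, H is indefinite and the critical point is a saddle point.

saddle point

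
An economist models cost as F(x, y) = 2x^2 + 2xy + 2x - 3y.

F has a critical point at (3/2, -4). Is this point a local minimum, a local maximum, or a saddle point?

The Hessian of F is constant: H = [[4, 2], [2, 0]].
det(H) = 4·0 − 2² = -4.
Since det(H) < 0, H is indefinite and the critical point is a saddle point.

saddle point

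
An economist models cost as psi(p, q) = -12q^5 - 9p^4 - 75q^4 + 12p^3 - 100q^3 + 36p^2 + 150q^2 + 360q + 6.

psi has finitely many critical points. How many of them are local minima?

2

psi separates as a function of p plus a function of q, so ∇psi=0 decouples.
∂psi/∂p = -36p(p - 2)(p + 1) = 0 at p ∈ {-1, 0, 2}; ∂psi/∂q = -60(q - 1)(q + 1)(q + 2)(q + 3) = 0 at q ∈ {-3, -2, -1, 1}.
The Hessian is diagonal: diag(psi_pp, psi_qq). Second derivatives: psi_pp(-1)=-108, psi_pp(0)=72, psi_pp(2)=-216; psi_qq(-3)=480, psi_qq(-2)=-180, psi_qq(-1)=240, psi_qq(1)=-1440.
Local minima occur where both diagonal entries positive: (0, -3), (0, -1). Count: 2.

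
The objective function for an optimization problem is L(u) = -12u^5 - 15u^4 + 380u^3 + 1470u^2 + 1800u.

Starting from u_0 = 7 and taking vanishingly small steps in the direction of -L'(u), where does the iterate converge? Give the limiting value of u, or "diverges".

L'(u) = -60(u - 5)(u + 1)(u + 2)(u + 3), so L'(7) = -86400.
Gradient descent moves in the -L' direction, i.e. u is increasing.
There is no critical point above u=7, and L' keeps the same sign, so the iterate runs off to +∞.

diverges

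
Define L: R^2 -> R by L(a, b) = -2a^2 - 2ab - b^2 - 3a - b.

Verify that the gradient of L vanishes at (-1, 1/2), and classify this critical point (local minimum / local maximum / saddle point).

∇L = (-4a - 2b - 3, -2a - 2b - 1); substituting (-1, 1/2) gives ∇L = (0, 0), so (-1, 1/2) is indeed a critical point.
The Hessian of L is constant: H = [[-4, -2], [-2, -2]].
det(H) = (-4)·(-2) − (-2)² = 4.
det(H) > 0 and tr(H) = -6 < 0, so H is negative definite and the point is a local maximum.

local maximum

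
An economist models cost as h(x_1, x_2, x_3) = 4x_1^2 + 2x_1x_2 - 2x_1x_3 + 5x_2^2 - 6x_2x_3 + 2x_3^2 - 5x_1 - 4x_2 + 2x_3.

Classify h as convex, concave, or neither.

convex

h is quadratic, so its Hessian is the constant matrix H = [[8, 2, -2], [2, 10, -6], [-2, -6, 4]].
Leading principal minors: 8, 76, 24.
All positive ⇒ H ≻ 0 ⇒ convex.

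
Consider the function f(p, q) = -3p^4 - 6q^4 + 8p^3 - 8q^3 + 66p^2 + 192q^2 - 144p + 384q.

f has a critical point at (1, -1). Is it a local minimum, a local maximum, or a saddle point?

The mixed partial ∂²f/∂p∂q is 0, so the Hessian at any point is diag(f_pp, f_qq) = diag(12(-3p^2 + 4p + 11), 24(-3q^2 - 2q + 16)).
At (1, -1): H = diag(144, 360).
Both eigenvalues are positive, so H is positive definite: a local minimum.

local minimum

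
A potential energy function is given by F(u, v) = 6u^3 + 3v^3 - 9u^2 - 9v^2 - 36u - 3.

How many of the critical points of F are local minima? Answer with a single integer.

1

F separates as a function of u plus a function of v, so ∇F=0 decouples.
∂F/∂u = 18(u - 2)(u + 1) = 0 at u ∈ {-1, 2}; ∂F/∂v = 9v(v - 2) = 0 at v ∈ {0, 2}.
The Hessian is diagonal: diag(F_uu, F_vv). Second derivatives: F_uu(-1)=-54, F_uu(2)=54; F_vv(0)=-18, F_vv(2)=18.
Local minima occur where both diagonal entries positive: (2, 2). Count: 1.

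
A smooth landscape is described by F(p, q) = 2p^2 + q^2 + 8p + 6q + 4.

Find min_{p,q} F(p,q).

-13

F(p,q) separates as A(p) + B(q) + 4, so its minimum is min A + min B + 4.
A'(p) = 4p + 8 vanishes at p ∈ {-2}; B'(q) = 2q + 6 vanishes at q ∈ {-3}.
Local minima of A (where A''>0): A(-2)=-8. Local minima of B: B(-3)=-9.
So the global minimum of F is A(-2) + B(-3) + 4 = -8 − 9 + 4 = -13, attained at (-2, -3).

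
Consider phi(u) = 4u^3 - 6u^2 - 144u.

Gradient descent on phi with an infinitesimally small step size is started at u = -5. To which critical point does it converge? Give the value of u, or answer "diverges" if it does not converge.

diverges

phi'(u) = 12(u - 4)(u + 3), so phi'(-5) = 216.
Gradient descent moves in the -phi' direction, i.e. u is decreasing.
There is no critical point below u=-5, and phi' keeps the same sign, so the iterate runs off to −∞.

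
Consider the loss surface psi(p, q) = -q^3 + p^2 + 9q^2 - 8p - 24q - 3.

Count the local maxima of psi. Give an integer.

0

psi separates as a function of p plus a function of q, so ∇psi=0 decouples.
∂psi/∂p = 2(p - 4) = 0 at p ∈ {4}; ∂psi/∂q = -3(q - 4)(q - 2) = 0 at q ∈ {2, 4}.
The Hessian is diagonal: diag(psi_pp, psi_qq). Second derivatives: psi_pp(4)=2; psi_qq(2)=6, psi_qq(4)=-6.
Local maxima occur where both diagonal entries negative: none. Count: 0.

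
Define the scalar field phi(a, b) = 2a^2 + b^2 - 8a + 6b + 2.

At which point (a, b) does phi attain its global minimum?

(2, -3)

phi(a,b) separates as P(a) + Q(b) + 2, so its minimum is min P + min Q + 2.
P'(a) = 4a - 8 vanishes at a ∈ {2}; Q'(b) = 2b + 6 vanishes at b ∈ {-3}.
Local minima of P (where P''>0): P(2)=-8. Local minima of Q: Q(-3)=-9.
So the global minimum of phi is P(2) + Q(-3) + 2 = -8 − 9 + 2 = -15, attained at (2, -3).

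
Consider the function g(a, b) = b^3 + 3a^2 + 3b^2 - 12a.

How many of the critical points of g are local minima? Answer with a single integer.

g separates as a function of a plus a function of b, so ∇g=0 decouples.
∂g/∂a = 6(a - 2) = 0 at a ∈ {2}; ∂g/∂b = 3b(b + 2) = 0 at b ∈ {-2, 0}.
The Hessian is diagonal: diag(g_aa, g_bb). Second derivatives: g_aa(2)=6; g_bb(-2)=-6, g_bb(0)=6.
Local minima occur where both diagonal entries positive: (2, 0). Count: 1.

1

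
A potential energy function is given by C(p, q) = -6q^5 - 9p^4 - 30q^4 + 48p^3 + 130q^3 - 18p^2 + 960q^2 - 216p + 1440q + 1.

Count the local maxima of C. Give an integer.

C separates as a function of p plus a function of q, so ∇C=0 decouples.
∂C/∂p = -36(p - 3)(p - 2)(p + 1) = 0 at p ∈ {-1, 2, 3}; ∂C/∂q = -30(q - 4)(q + 1)(q + 3)(q + 4) = 0 at q ∈ {-4, -3, -1, 4}.
The Hessian is diagonal: diag(C_pp, C_qq). Second derivatives: C_pp(-1)=-432, C_pp(2)=108, C_pp(3)=-144; C_qq(-4)=720, C_qq(-3)=-420, C_qq(-1)=900, C_qq(4)=-8400.
Local maxima occur where both diagonal entries negative: (-1, -3), (-1, 4), (3, -3), (3, 4). Count: 4.

4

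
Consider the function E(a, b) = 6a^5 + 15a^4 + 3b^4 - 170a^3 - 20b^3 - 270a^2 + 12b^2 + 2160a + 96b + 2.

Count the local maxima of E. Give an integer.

E separates as a function of a plus a function of b, so ∇E=0 decouples.
∂E/∂a = 30(a - 3)(a - 2)(a + 3)(a + 4) = 0 at a ∈ {-4, -3, 2, 3}; ∂E/∂b = 12(b - 4)(b - 2)(b + 1) = 0 at b ∈ {-1, 2, 4}.
The Hessian is diagonal: diag(E_aa, E_bb). Second derivatives: E_aa(-4)=-1260, E_aa(-3)=900, E_aa(2)=-900, E_aa(3)=1260; E_bb(-1)=180, E_bb(2)=-72, E_bb(4)=120.
Local maxima occur where both diagonal entries negative: (-4, 2), (2, 2). Count: 2.

2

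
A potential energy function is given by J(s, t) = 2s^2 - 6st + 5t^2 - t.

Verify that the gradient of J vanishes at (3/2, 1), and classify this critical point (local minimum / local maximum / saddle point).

local minimum

∇J = (4s - 6t, -6s + 10t - 1); substituting (3/2, 1) gives ∇J = (0, 0), so (3/2, 1) is indeed a critical point.
The Hessian of J is constant: H = [[4, -6], [-6, 10]].
det(H) = 4·10 − (-6)² = 4.
det(H) > 0 and tr(H) = 14 > 0, so H is positive definite and the point is a local minimum.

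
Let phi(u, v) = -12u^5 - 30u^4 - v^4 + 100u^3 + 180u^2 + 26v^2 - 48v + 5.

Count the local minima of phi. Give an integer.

phi separates as a function of u plus a function of v, so ∇phi=0 decouples.
∂phi/∂u = -60u(u - 2)(u + 1)(u + 3) = 0 at u ∈ {-3, -1, 0, 2}; ∂phi/∂v = -4(v - 3)(v - 1)(v + 4) = 0 at v ∈ {-4, 1, 3}.
The Hessian is diagonal: diag(phi_uu, phi_vv). Second derivatives: phi_uu(-3)=1800, phi_uu(-1)=-360, phi_uu(0)=360, phi_uu(2)=-1800; phi_vv(-4)=-140, phi_vv(1)=40, phi_vv(3)=-56.
Local minima occur where both diagonal entries positive: (-3, 1), (0, 1). Count: 2.

2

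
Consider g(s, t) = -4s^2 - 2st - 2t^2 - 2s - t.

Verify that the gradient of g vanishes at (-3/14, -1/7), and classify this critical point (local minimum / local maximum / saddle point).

local maximum

∇g = (-8s - 2t - 2, -2s - 4t - 1); substituting (-3/14, -1/7) gives ∇g = (0, 0), so (-3/14, -1/7) is indeed a critical point.
The Hessian of g is constant: H = [[-8, -2], [-2, -4]].
det(H) = (-8)·(-4) − (-2)² = 28.
det(H) > 0 and tr(H) = -12 < 0, so H is negative definite and the point is a local maximum.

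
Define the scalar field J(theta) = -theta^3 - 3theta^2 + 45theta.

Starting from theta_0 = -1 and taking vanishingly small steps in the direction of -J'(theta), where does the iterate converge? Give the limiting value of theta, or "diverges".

-5

J'(theta) = -3(theta - 3)(theta + 5), so J'(-1) = 48.
Gradient descent moves in the -J' direction, i.e. theta is decreasing.
The nearest critical point in that direction is theta = -5, where J'' = 24 > 0 (a local minimum). The iterate converges there.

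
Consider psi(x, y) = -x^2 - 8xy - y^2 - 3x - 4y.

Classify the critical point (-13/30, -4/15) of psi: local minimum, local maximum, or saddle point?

saddle point

The Hessian of psi is constant: H = [[-2, -8], [-8, -2]].
det(H) = (-2)·(-2) − (-8)² = -60.
Since det(H) < 0, H is indefinite and the critical point is a saddle point.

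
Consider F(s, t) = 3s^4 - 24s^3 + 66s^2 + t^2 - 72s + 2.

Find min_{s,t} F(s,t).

-25

F(s,t) separates as P(s) + Q(t) + 2, so its minimum is min P + min Q + 2.
P'(s) = 12(s - 3)(s - 2)(s - 1) vanishes at s ∈ {1, 2, 3}; Q'(t) = 2t vanishes at t ∈ {0}.
Local minima of P (where P''>0): P(1)=-27, P(3)=-27. Local minima of Q: Q(0)=0.
So the global minimum of F is P(1) + Q(0) + 2 = -27 + 0 + 2 = -25, attained at (1, 0).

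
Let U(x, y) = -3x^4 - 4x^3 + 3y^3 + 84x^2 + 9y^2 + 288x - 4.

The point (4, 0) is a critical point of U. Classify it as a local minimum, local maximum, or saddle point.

saddle point

The mixed partial ∂²U/∂x∂y is 0, so the Hessian at any point is diag(U_xx, U_yy) = diag(12(-3x^2 - 2x + 14), 18(y + 1)).
At (4, 0): H = diag(-504, 18).
The eigenvalues have opposite signs, so H is indefinite: a saddle point.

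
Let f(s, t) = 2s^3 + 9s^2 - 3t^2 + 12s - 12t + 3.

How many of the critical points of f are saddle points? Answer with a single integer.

f separates as a function of s plus a function of t, so ∇f=0 decouples.
∂f/∂s = 6(s + 1)(s + 2) = 0 at s ∈ {-2, -1}; ∂f/∂t = -6(t + 2) = 0 at t ∈ {-2}.
The Hessian is diagonal: diag(f_ss, f_tt). Second derivatives: f_ss(-2)=-6, f_ss(-1)=6; f_tt(-2)=-6.
Saddle points occur where the two diagonal entries have opposite signs: (-1, -2). Count: 1.

1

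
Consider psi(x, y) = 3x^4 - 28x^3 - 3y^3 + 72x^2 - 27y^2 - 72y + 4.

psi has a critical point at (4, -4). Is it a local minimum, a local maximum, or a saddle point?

The mixed partial ∂²psi/∂x∂y is 0, so the Hessian at any point is diag(psi_xx, psi_yy) = diag(12(3x^2 - 14x + 12), -18(y + 3)).
At (4, -4): H = diag(48, 18).
Both eigenvalues are positive, so H is positive definite: a local minimum.

local minimum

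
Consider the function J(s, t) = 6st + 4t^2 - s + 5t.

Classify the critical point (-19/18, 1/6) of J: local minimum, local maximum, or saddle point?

The Hessian of J is constant: H = [[0, 6], [6, 8]].
det(H) = 0·8 − 6² = -36.
Since det(H) < 0, H is indefinite and the critical point is a saddle point.

saddle point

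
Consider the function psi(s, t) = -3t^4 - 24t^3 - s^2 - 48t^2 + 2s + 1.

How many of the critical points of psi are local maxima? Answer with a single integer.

psi separates as a function of s plus a function of t, so ∇psi=0 decouples.
∂psi/∂s = -2(s - 1) = 0 at s ∈ {1}; ∂psi/∂t = -12t(t + 2)(t + 4) = 0 at t ∈ {-4, -2, 0}.
The Hessian is diagonal: diag(psi_ss, psi_tt). Second derivatives: psi_ss(1)=-2; psi_tt(-4)=-96, psi_tt(-2)=48, psi_tt(0)=-96.
Local maxima occur where both diagonal entries negative: (1, -4), (1, 0). Count: 2.

2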